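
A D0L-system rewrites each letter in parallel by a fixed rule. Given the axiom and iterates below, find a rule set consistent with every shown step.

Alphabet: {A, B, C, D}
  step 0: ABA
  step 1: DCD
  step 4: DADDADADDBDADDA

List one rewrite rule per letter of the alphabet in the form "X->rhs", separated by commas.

A->D, B->C, C->DB, D->DA

  step 0 ⇒ step 1: ABA ⇒ D·C·D
    A ↦ D
    B ↦ C
    C ↦ DB  (constrained at step 1)
    D ↦ DA  (constrained at step 1)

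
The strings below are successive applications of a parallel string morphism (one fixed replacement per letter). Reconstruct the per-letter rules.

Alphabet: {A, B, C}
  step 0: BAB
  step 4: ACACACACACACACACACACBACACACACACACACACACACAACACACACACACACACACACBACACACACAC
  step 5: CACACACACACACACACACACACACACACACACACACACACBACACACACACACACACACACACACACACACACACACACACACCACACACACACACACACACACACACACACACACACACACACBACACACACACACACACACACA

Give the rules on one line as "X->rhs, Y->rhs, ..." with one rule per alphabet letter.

  step 4 ⇒ step 5: ACACACACACACACACACACBACACACACACACACACACACAACACACACACACACACACACBACACACACAC ⇒ C·ACA·C·ACA·C·ACA·C·ACA·C·ACA·C·ACA·C·ACA·C·ACA·C·ACA·C·ACA·CBA·C·ACA·C·ACA·C·ACA·C·ACA·C·ACA·C·ACA·C·ACA·C·ACA·C·ACA·C·ACA·C·C·ACA·C·ACA·C·ACA·C·ACA·C·ACA·C·ACA·C·ACA·C·ACA·C·ACA·C·ACA·CBA·C·ACA·C·ACA·C·ACA·C·ACA·C·ACA
    A ↦ C
    B ↦ CBA
    C ↦ ACA

A->C, B->CBA, C->ACA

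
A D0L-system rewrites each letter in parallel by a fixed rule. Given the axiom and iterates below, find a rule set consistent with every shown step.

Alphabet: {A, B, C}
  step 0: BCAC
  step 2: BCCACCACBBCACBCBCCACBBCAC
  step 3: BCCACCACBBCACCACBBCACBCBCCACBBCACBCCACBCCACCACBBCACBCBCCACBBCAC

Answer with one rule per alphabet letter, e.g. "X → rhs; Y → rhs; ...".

A->BB, B->BC, C->CAC

  step 2 ⇒ step 3: BCCACCACBBCACBCBCCACBBCAC ⇒ BC·CAC·CAC·BB·CAC·CAC·BB·CAC·BC·BC·CAC·BB·CAC·BC·CAC·BC·CAC·CAC·BB·CAC·BC·BC·CAC·BB·CAC
    A ↦ BB
    B ↦ BC
    C ↦ CAC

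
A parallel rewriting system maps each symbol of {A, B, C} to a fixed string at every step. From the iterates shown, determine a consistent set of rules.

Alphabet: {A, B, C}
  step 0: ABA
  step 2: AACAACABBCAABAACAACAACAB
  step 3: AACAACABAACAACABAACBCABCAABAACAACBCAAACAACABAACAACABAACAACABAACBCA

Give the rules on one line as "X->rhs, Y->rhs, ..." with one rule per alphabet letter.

A->AAC, B->BCA, C->AB

  step 2 ⇒ step 3: AACAACABBCAABAACAACAACAB ⇒ AAC·AAC·AB·AAC·AAC·AB·AAC·BCA·BCA·AB·AAC·AAC·BCA·AAC·AAC·AB·AAC·AAC·AB·AAC·AAC·AB·AAC·BCA
    A ↦ AAC
    B ↦ BCA
    C ↦ AB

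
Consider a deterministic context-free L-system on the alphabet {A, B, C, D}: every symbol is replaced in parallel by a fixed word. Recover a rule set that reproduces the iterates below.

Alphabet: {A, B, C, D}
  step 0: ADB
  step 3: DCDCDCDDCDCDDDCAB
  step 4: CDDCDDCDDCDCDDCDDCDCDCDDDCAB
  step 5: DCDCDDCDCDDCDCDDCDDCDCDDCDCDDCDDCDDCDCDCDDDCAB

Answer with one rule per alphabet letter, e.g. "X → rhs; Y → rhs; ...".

  step 4 ⇒ step 5: CDDCDDCDDCDCDDCDDCDCDCDDDCAB ⇒ D·CD·CD·D·CD·CD·D·CD·CD·D·CD·D·CD·CD·D·CD·CD·D·CD·D·CD·D·CD·CD·CD·D·DC·AB
    A ↦ DC
    B ↦ AB
    C ↦ D
    D ↦ CD

A->DC, B->AB, C->D, D->CD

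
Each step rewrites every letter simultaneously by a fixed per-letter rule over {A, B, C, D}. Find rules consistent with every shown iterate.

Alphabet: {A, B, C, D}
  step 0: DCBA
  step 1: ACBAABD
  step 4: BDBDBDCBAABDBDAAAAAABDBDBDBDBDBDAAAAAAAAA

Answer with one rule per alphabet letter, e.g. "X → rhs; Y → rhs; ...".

  step 0 ⇒ step 1: DCBA ⇒ A·CB·AA·BD
    A ↦ BD
    B ↦ AA
    C ↦ CB
    D ↦ A

A->BD, B->AA, C->CB, D->A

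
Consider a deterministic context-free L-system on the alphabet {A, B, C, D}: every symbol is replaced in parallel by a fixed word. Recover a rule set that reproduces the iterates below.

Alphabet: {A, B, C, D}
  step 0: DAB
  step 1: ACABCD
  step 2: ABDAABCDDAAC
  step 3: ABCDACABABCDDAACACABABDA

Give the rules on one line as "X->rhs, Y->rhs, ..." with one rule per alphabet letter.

  step 2 ⇒ step 3: ABDAABCDDAAC ⇒ AB·CD·AC·AB·AB·CD·DA·AC·AC·AB·AB·DA
    A ↦ AB
    B ↦ CD
    C ↦ DA
    D ↦ AC

A->AB, B->CD, C->DA, D->AC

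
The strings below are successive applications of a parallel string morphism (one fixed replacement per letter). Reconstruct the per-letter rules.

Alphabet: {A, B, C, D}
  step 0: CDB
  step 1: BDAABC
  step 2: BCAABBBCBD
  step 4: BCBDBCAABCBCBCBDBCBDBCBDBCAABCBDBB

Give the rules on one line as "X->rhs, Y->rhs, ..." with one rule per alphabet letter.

A->B, B->BC, C->BD, D->AA

  step 1 ⇒ step 2: BDAABC ⇒ BC·AA·B·B·BC·BD
    A ↦ B
    B ↦ BC
    C ↦ BD
    D ↦ AA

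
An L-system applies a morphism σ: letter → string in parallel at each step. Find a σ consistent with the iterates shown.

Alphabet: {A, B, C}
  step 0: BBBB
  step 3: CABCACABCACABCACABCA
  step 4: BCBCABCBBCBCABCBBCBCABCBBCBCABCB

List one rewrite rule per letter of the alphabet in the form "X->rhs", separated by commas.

  step 3 ⇒ step 4: CABCACABCACABCACABCA ⇒ B·CB·CA·B·CB·B·CB·CA·B·CB·B·CB·CA·B·CB·B·CB·CA·B·CB
    A ↦ CB
    B ↦ CA
    C ↦ B

A->CB, B->CA, C->B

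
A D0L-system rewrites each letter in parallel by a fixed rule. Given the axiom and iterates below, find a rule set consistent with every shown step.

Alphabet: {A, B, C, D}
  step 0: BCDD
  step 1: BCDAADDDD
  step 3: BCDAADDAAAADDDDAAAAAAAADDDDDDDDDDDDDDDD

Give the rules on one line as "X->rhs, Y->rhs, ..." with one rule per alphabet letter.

A->AA, B->BC, C->DAA, D->DD

  step 0 ⇒ step 1: BCDD ⇒ BC·DAA·DD·DD
    B ↦ BC
    C ↦ DAA
    D ↦ DD
    A ↦ AA  (constrained at step 1)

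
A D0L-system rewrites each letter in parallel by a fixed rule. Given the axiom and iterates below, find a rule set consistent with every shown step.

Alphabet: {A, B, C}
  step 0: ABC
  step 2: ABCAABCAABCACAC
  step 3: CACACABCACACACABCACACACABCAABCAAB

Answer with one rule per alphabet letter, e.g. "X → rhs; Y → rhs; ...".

A->CA, B->CAC, C->AB

  step 2 ⇒ step 3: ABCAABCAABCACAC ⇒ CA·CAC·AB·CA·CA·CAC·AB·CA·CA·CAC·AB·CA·AB·CA·AB
    A ↦ CA
    B ↦ CAC
    C ↦ AB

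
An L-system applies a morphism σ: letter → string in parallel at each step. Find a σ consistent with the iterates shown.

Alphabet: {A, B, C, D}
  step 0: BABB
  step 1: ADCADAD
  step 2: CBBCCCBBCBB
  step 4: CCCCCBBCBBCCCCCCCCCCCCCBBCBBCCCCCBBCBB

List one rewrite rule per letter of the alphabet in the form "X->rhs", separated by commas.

A->C, B->AD, C->CC, D->BB

  step 1 ⇒ step 2: ADCADAD ⇒ C·BB·CC·C·BB·C·BB
    A ↦ C
    C ↦ CC
    D ↦ BB
  step 0 ⇒ step 1: BABB ⇒ AD·C·AD·AD
    B ↦ AD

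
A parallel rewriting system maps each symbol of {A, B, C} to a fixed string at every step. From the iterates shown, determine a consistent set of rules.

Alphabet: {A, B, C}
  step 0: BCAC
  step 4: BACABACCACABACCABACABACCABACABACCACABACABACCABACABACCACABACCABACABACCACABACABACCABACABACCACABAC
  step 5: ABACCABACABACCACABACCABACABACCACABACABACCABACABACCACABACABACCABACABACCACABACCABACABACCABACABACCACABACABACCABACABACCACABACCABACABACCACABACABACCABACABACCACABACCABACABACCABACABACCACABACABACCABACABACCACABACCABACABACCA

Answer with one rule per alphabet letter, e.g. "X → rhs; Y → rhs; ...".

  step 4 ⇒ step 5: BACABACCACABACCABACABACCABACABACCACABACABACCABACABACCACABACCABACABACCACABACABACCABACABACCACABAC ⇒ A·BAC·CA·BAC·A·BAC·CA·CA·BAC·CA·BAC·A·BAC·CA·CA·BAC·A·BAC·CA·BAC·A·BAC·CA·CA·BAC·A·BAC·CA·BAC·A·BAC·CA·CA·BAC·CA·BAC·A·BAC·CA·BAC·A·BAC·CA·CA·BAC·A·BAC·CA·BAC·A·BAC·CA·CA·BAC·CA·BAC·A·BAC·CA·CA·BAC·A·BAC·CA·BAC·A·BAC·CA·CA·BAC·CA·BAC·A·BAC·CA·BAC·A·BAC·CA·CA·BAC·A·BAC·CA·BAC·A·BAC·CA·CA·BAC·CA·BAC·A·BAC·CA
    A ↦ BAC
    B ↦ A
    C ↦ CA

A->BAC, B->A, C->CA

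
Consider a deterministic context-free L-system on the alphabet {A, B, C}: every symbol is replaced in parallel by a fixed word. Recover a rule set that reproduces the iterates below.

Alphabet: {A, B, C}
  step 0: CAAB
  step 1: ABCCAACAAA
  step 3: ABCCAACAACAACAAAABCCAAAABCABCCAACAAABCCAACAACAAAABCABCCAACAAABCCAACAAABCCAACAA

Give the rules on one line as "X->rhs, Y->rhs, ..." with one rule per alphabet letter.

  step 0 ⇒ step 1: CAAB ⇒ ABC·CAA·CAA·A
    A ↦ CAA
    B ↦ A
    C ↦ ABC

A->CAA, B->A, C->ABC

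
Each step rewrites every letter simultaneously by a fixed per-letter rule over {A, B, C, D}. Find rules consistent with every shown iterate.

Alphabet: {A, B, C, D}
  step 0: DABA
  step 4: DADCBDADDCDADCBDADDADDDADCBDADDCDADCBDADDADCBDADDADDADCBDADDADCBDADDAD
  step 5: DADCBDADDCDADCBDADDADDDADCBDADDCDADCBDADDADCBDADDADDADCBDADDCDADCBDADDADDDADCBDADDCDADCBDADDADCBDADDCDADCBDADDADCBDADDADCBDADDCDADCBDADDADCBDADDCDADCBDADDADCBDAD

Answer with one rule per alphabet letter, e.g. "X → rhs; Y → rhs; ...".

  step 4 ⇒ step 5: DADCBDADDCDADCBDADDADDDADCBDADDCDADCBDADDADCBDADDADDADCBDADDADCBDADDAD ⇒ DAD·CB·DAD·D·C·DAD·CB·DAD·DAD·D·DAD·CB·DAD·D·C·DAD·CB·DAD·DAD·CB·DAD·DAD·DAD·CB·DAD·D·C·DAD·CB·DAD·DAD·D·DAD·CB·DAD·D·C·DAD·CB·DAD·DAD·CB·DAD·D·C·DAD·CB·DAD·DAD·CB·DAD·DAD·CB·DAD·D·C·DAD·CB·DAD·DAD·CB·DAD·D·C·DAD·CB·DAD·DAD·CB·DAD
    A ↦ CB
    B ↦ C
    C ↦ D
    D ↦ DAD

A->CB, B->C, C->D, D->DAD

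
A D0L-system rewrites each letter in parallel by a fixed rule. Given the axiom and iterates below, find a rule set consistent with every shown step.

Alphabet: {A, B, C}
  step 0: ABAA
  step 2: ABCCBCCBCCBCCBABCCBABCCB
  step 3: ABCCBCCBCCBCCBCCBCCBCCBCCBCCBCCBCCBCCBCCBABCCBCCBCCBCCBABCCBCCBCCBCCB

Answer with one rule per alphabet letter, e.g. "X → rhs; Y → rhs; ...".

A->AB, B->CCB, C->CCB

  step 2 ⇒ step 3: ABCCBCCBCCBCCBABCCBABCCB ⇒ AB·CCB·CCB·CCB·CCB·CCB·CCB·CCB·CCB·CCB·CCB·CCB·CCB·CCB·AB·CCB·CCB·CCB·CCB·AB·CCB·CCB·CCB·CCB
    A ↦ AB
    B ↦ CCB
    C ↦ CCB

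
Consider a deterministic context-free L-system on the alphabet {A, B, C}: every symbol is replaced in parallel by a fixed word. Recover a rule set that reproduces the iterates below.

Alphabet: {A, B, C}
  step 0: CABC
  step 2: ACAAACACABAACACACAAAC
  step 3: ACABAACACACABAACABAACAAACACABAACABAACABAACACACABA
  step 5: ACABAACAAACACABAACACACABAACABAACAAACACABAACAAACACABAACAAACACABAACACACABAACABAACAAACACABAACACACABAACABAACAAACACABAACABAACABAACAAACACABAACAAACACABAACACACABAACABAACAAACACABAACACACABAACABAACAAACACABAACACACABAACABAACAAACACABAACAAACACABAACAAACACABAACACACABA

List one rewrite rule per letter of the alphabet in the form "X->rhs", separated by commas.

  step 2 ⇒ step 3: ACAAACACABAACACACAAAC ⇒ AC·ABA·AC·AC·AC·ABA·AC·ABA·AC·AA·AC·AC·ABA·AC·ABA·AC·ABA·AC·AC·AC·ABA
    A ↦ AC
    B ↦ AA
    C ↦ ABA

A->AC, B->AA, C->ABA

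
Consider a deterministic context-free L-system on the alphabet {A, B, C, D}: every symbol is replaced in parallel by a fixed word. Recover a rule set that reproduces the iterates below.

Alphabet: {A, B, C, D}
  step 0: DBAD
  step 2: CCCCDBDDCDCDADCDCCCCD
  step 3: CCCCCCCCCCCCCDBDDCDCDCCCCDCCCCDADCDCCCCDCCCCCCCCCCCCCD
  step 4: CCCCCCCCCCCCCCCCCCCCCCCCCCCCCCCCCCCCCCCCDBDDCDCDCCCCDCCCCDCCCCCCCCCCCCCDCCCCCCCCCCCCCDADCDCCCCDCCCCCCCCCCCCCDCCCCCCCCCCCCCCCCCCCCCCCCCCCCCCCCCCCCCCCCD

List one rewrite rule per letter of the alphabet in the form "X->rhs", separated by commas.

A->AD, B->BDD, C->CCC, D->CD

  step 3 ⇒ step 4: CCCCCCCCCCCCCDBDDCDCDCCCCDCCCCDADCDCCCCDCCCCCCCCCCCCCD ⇒ CCC·CCC·CCC·CCC·CCC·CCC·CCC·CCC·CCC·CCC·CCC·CCC·CCC·CD·BDD·CD·CD·CCC·CD·CCC·CD·CCC·CCC·CCC·CCC·CD·CCC·CCC·CCC·CCC·CD·AD·CD·CCC·CD·CCC·CCC·CCC·CCC·CD·CCC·CCC·CCC·CCC·CCC·CCC·CCC·CCC·CCC·CCC·CCC·CCC·CCC·CD
    A ↦ AD
    B ↦ BDD
    C ↦ CCC
    D ↦ CD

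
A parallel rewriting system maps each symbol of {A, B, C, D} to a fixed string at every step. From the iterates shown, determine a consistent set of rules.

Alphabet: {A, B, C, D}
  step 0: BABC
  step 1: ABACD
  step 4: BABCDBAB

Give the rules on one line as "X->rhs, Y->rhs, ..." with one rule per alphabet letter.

A->B, B->A, C->CD, D->B

  step 0 ⇒ step 1: BABC ⇒ A·B·A·CD
    A ↦ B
    B ↦ A
    C ↦ CD
    D ↦ B  (constrained at step 1)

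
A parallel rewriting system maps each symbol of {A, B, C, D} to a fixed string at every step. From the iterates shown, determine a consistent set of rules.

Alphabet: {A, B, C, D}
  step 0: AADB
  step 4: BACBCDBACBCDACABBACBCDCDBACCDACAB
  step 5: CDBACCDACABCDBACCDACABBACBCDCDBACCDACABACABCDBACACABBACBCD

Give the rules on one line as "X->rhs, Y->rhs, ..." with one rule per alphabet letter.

  step 4 ⇒ step 5: BACBCDBACBCDACABBACBCDCDBACCDACAB ⇒ CD·B·AC·CD·AC·AB·CD·B·AC·CD·AC·AB·B·AC·B·CD·CD·B·AC·CD·AC·AB·AC·AB·CD·B·AC·AC·AB·B·AC·B·CD
    A ↦ B
    B ↦ CD
    C ↦ AC
    D ↦ AB

A->B, B->CD, C->AC, D->AB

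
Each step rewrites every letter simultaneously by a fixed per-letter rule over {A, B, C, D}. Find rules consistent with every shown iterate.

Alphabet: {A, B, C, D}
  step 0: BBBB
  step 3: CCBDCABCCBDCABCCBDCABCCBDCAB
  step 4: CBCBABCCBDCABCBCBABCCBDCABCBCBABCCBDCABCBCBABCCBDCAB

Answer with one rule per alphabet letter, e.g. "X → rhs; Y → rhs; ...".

A->DC, B->AB, C->CB, D->C

  step 3 ⇒ step 4: CCBDCABCCBDCABCCBDCABCCBDCAB ⇒ CB·CB·AB·C·CB·DC·AB·CB·CB·AB·C·CB·DC·AB·CB·CB·AB·C·CB·DC·AB·CB·CB·AB·C·CB·DC·AB
    A ↦ DC
    B ↦ AB
    C ↦ CB
    D ↦ C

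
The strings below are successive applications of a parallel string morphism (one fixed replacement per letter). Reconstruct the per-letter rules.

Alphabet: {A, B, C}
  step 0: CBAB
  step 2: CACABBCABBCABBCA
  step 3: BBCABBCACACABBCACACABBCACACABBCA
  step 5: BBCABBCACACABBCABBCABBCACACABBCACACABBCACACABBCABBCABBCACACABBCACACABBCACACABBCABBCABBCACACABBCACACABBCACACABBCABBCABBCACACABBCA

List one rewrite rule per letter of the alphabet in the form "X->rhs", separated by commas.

A->CA, B->CA, C->BB

  step 2 ⇒ step 3: CACABBCABBCABBCA ⇒ BB·CA·BB·CA·CA·CA·BB·CA·CA·CA·BB·CA·CA·CA·BB·CA
    A ↦ CA
    B ↦ CA
    C ↦ BB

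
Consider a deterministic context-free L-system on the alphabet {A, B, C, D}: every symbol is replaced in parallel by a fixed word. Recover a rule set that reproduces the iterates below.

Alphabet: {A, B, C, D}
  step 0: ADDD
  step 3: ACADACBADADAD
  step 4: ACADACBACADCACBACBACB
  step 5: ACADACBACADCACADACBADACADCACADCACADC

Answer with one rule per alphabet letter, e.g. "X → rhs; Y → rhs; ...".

A->AC, B->C, C->AD, D->B

  step 4 ⇒ step 5: ACADACBACADCACBACBACB ⇒ AC·AD·AC·B·AC·AD·C·AC·AD·AC·B·AD·AC·AD·C·AC·AD·C·AC·AD·C
    A ↦ AC
    B ↦ C
    C ↦ AD
    D ↦ B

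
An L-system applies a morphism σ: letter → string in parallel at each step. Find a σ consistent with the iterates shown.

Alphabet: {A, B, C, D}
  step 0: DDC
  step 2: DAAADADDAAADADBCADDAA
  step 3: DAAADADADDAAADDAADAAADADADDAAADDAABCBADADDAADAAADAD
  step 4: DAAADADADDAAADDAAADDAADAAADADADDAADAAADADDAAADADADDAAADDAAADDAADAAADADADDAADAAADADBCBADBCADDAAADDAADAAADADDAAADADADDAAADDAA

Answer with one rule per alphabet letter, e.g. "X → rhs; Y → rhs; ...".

  step 3 ⇒ step 4: DAAADADADDAAADDAADAAADADADDAAADDAABCBADADDAADAAADAD ⇒ DAA·AD·AD·AD·DAA·AD·DAA·AD·DAA·DAA·AD·AD·AD·DAA·DAA·AD·AD·DAA·AD·AD·AD·DAA·AD·DAA·AD·DAA·DAA·AD·AD·AD·DAA·DAA·AD·AD·BC·BAD·BC·AD·DAA·AD·DAA·DAA·AD·AD·DAA·AD·AD·AD·DAA·AD·DAA
    A ↦ AD
    B ↦ BC
    C ↦ BAD
    D ↦ DAA

A->AD, B->BC, C->BAD, D->DAA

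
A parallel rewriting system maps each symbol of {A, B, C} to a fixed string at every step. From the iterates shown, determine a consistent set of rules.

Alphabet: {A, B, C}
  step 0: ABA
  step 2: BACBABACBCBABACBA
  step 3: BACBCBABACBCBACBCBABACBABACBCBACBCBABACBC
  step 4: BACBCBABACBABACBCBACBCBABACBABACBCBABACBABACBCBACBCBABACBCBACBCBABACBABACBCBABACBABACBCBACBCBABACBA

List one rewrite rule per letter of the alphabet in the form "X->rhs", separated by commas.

A->BC, B->BAC, C->BA

  step 3 ⇒ step 4: BACBCBABACBCBACBCBABACBABACBCBACBCBABACBC ⇒ BAC·BC·BA·BAC·BA·BAC·BC·BAC·BC·BA·BAC·BA·BAC·BC·BA·BAC·BA·BAC·BC·BAC·BC·BA·BAC·BC·BAC·BC·BA·BAC·BA·BAC·BC·BA·BAC·BA·BAC·BC·BAC·BC·BA·BAC·BA
    A ↦ BC
    B ↦ BAC
    C ↦ BA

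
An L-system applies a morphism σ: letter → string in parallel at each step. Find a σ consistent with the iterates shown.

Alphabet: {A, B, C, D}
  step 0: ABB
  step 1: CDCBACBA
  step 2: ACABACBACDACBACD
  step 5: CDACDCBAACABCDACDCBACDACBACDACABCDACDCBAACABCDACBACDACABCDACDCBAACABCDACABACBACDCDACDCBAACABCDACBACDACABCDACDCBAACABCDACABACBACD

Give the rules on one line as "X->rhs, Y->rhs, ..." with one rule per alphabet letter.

A->CD, B->CBA, C->A, D->CAB

  step 1 ⇒ step 2: CDCBACBA ⇒ A·CAB·A·CBA·CD·A·CBA·CD
    A ↦ CD
    B ↦ CBA
    C ↦ A
    D ↦ CAB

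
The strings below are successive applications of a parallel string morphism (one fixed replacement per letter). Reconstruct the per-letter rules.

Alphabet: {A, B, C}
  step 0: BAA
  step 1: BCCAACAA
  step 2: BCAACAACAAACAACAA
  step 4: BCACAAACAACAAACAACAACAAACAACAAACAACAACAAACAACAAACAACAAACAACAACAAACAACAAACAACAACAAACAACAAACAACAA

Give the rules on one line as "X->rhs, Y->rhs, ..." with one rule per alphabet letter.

A->CAA, B->BC, C->A

  step 1 ⇒ step 2: BCCAACAA ⇒ BC·A·A·CAA·CAA·A·CAA·CAA
    A ↦ CAA
    B ↦ BC
    C ↦ A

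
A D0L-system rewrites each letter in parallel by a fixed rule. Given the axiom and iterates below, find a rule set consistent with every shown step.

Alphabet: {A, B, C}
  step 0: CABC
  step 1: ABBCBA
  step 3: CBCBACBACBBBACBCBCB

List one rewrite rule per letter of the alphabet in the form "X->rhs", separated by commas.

A->BB, B->CB, C->A

  step 0 ⇒ step 1: CABC ⇒ A·BB·CB·A
    A ↦ BB
    B ↦ CB
    C ↦ A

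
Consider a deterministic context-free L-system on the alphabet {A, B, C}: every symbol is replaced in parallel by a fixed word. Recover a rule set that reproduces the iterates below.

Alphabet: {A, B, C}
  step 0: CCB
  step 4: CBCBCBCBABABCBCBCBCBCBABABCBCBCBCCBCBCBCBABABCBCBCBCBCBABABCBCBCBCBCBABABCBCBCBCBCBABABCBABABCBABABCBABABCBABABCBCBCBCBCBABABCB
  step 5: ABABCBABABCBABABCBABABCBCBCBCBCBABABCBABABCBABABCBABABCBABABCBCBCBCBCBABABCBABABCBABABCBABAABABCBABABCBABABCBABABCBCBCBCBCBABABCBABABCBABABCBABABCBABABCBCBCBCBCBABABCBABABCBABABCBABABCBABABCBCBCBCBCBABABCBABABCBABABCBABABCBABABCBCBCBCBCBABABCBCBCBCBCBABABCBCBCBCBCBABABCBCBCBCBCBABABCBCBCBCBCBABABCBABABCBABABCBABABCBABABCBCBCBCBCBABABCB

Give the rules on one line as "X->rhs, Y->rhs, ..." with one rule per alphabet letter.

A->C, B->BCB, C->ABA

  step 4 ⇒ step 5: CBCBCBCBABABCBCBCBCBCBABABCBCBCBCCBCBCBCBABABCBCBCBCBCBABABCBCBCBCBCBABABCBCBCBCBCBABABCBABABCBABABCBABABCBABABCBCBCBCBCBABABCB ⇒ ABA·BCB·ABA·BCB·ABA·BCB·ABA·BCB·C·BCB·C·BCB·ABA·BCB·ABA·BCB·ABA·BCB·ABA·BCB·ABA·BCB·C·BCB·C·BCB·ABA·BCB·ABA·BCB·ABA·BCB·ABA·ABA·BCB·ABA·BCB·ABA·BCB·ABA·BCB·C·BCB·C·BCB·ABA·BCB·ABA·BCB·ABA·BCB·ABA·BCB·ABA·BCB·C·BCB·C·BCB·ABA·BCB·ABA·BCB·ABA·BCB·ABA·BCB·ABA·BCB·C·BCB·C·BCB·ABA·BCB·ABA·BCB·ABA·BCB·ABA·BCB·ABA·BCB·C·BCB·C·BCB·ABA·BCB·C·BCB·C·BCB·ABA·BCB·C·BCB·C·BCB·ABA·BCB·C·BCB·C·BCB·ABA·BCB·C·BCB·C·BCB·ABA·BCB·ABA·BCB·ABA·BCB·ABA·BCB·ABA·BCB·C·BCB·C·BCB·ABA·BCB
    A ↦ C
    B ↦ BCB
    C ↦ ABA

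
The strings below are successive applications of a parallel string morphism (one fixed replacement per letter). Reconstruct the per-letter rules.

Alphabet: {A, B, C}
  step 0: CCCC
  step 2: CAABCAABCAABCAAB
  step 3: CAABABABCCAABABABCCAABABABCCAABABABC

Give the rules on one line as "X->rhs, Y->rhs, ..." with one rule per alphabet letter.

  step 2 ⇒ step 3: CAABCAABCAABCAAB ⇒ CA·AB·AB·ABC·CA·AB·AB·ABC·CA·AB·AB·ABC·CA·AB·AB·ABC
    A ↦ AB
    B ↦ ABC
    C ↦ CA

A->AB, B->ABC, C->CA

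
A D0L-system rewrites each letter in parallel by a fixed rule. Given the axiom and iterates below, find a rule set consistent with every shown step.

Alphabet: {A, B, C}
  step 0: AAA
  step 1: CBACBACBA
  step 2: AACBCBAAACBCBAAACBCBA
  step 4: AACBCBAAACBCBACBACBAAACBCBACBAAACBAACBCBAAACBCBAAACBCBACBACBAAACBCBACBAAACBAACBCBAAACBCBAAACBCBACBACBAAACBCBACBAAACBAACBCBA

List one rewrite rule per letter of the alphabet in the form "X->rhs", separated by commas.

  step 1 ⇒ step 2: CBACBACBA ⇒ A·ACB·CBA·A·ACB·CBA·A·ACB·CBA
    A ↦ CBA
    B ↦ ACB
    C ↦ A

A->CBA, B->ACB, C->A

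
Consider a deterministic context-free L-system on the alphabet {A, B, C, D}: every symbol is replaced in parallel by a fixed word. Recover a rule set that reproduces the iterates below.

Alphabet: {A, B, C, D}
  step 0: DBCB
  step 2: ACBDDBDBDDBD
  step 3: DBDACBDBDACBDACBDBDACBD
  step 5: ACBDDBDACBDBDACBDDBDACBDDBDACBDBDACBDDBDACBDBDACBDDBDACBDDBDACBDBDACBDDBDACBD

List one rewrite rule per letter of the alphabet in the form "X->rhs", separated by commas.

A->DB, B->AC, C->D, D->BD

  step 2 ⇒ step 3: ACBDDBDBDDBD ⇒ DB·D·AC·BD·BD·AC·BD·AC·BD·BD·AC·BD
    A ↦ DB
    B ↦ AC
    C ↦ D
    D ↦ BD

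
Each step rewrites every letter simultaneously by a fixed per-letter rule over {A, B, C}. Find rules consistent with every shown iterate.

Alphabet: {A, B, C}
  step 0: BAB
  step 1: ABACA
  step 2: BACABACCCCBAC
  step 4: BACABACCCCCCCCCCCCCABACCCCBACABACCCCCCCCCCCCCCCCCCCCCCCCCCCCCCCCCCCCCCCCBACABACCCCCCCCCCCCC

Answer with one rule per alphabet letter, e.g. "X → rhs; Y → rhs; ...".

  step 1 ⇒ step 2: ABACA ⇒ BAC·A·BAC·CCC·BAC
    A ↦ BAC
    B ↦ A
    C ↦ CCC

A->BAC, B->A, C->CCC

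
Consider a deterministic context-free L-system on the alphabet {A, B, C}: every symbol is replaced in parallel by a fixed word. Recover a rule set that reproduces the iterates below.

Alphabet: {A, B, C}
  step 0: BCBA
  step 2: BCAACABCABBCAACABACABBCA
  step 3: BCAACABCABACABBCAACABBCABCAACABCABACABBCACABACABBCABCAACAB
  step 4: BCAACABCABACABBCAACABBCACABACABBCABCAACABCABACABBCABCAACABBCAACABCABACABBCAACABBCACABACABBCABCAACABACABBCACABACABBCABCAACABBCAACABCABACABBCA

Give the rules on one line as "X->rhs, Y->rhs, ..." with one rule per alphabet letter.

A->CAB, B->BCA, C->A

  step 3 ⇒ step 4: BCAACABCABACABBCAACABBCABCAACABCABACABBCACABACABBCABCAACAB ⇒ BCA·A·CAB·CAB·A·CAB·BCA·A·CAB·BCA·CAB·A·CAB·BCA·BCA·A·CAB·CAB·A·CAB·BCA·BCA·A·CAB·BCA·A·CAB·CAB·A·CAB·BCA·A·CAB·BCA·CAB·A·CAB·BCA·BCA·A·CAB·A·CAB·BCA·CAB·A·CAB·BCA·BCA·A·CAB·BCA·A·CAB·CAB·A·CAB·BCA
    A ↦ CAB
    B ↦ BCA
    C ↦ A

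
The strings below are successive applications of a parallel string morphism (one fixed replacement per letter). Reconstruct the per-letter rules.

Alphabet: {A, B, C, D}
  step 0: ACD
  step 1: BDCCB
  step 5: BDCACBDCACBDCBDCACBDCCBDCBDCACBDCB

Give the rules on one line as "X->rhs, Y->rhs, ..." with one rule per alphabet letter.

A->B, B->A, C->DC, D->CB

  step 0 ⇒ step 1: ACD ⇒ B·DC·CB
    A ↦ B
    C ↦ DC
    D ↦ CB
    B ↦ A  (constrained at step 1)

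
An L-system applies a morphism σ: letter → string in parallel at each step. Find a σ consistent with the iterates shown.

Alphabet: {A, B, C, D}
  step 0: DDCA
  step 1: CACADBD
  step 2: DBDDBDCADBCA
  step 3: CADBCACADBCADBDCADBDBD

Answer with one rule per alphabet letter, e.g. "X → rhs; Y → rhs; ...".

  step 2 ⇒ step 3: DBDDBDCADBCA ⇒ CA·DB·CA·CA·DB·CA·D·BD·CA·DB·D·BD
    A ↦ BD
    B ↦ DB
    C ↦ D
    D ↦ CA

A->BD, B->DB, C->D, D->CA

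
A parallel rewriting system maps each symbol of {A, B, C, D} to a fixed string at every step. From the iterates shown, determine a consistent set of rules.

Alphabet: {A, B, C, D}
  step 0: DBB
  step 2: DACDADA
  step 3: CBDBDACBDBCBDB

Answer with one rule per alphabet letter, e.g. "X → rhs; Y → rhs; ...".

A->DB, B->C, C->DA, D->CB

  step 2 ⇒ step 3: DACDADA ⇒ CB·DB·DA·CB·DB·CB·DB
    A ↦ DB
    C ↦ DA
    D ↦ CB
    B ↦ C  (constrained at step 0)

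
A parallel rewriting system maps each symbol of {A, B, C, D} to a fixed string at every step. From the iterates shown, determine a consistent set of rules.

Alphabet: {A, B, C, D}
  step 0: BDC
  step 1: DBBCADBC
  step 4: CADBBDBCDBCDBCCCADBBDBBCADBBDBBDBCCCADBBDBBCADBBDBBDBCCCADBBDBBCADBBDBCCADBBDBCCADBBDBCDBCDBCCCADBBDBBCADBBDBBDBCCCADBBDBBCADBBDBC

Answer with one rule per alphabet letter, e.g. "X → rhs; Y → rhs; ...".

A->C, B->DBB, C->DBC, D->CA

  step 0 ⇒ step 1: BDC ⇒ DBB·CA·DBC
    B ↦ DBB
    C ↦ DBC
    D ↦ CA
    A ↦ C  (constrained at step 1)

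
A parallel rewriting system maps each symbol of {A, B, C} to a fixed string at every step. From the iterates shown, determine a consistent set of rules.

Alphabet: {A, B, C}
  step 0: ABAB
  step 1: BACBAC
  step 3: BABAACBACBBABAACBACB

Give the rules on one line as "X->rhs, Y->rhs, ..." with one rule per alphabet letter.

  step 0 ⇒ step 1: ABAB ⇒ B·AC·B·AC
    A ↦ B
    B ↦ AC
    C ↦ ABA  (constrained at step 1)

A->B, B->AC, C->ABA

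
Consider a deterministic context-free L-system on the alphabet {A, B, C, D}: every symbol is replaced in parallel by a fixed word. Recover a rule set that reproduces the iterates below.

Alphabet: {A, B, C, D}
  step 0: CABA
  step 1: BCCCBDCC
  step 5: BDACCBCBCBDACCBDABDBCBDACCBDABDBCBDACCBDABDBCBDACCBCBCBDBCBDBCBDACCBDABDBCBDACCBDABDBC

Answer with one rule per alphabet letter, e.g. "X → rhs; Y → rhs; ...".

  step 0 ⇒ step 1: CABA ⇒ BC·CC·BD·CC
    A ↦ CC
    B ↦ BD
    C ↦ BC
    D ↦ A  (constrained at step 1)

A->CC, B->BD, C->BC, D->A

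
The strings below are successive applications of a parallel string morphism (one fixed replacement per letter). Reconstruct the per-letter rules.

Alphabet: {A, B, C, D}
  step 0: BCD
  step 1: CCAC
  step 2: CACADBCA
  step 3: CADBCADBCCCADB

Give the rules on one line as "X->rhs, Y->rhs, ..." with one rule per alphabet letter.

A->DB, B->C, C->CA, D->C

  step 2 ⇒ step 3: CACADBCA ⇒ CA·DB·CA·DB·C·C·CA·DB
    A ↦ DB
    B ↦ C
    C ↦ CA
    D ↦ C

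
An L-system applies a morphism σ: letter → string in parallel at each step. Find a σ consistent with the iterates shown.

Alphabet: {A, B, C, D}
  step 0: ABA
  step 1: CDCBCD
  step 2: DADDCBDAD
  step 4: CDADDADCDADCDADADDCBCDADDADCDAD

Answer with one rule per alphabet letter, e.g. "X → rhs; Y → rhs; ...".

  step 1 ⇒ step 2: CDCBCD ⇒ D·AD·D·CB·D·AD
    B ↦ CB
    C ↦ D
    D ↦ AD
  step 0 ⇒ step 1: ABA ⇒ CD·CB·CD
    A ↦ CD

A->CD, B->CB, C->D, D->AD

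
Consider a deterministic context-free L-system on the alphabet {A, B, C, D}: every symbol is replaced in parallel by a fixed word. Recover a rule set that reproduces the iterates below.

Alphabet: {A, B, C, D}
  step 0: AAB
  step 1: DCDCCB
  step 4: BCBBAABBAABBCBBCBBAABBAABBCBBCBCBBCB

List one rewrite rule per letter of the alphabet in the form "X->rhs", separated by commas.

  step 0 ⇒ step 1: AAB ⇒ DC·DC·CB
    A ↦ DC
    B ↦ CB
    C ↦ B  (constrained at step 1)
    D ↦ BAA  (constrained at step 1)

A->DC, B->CB, C->B, D->BAA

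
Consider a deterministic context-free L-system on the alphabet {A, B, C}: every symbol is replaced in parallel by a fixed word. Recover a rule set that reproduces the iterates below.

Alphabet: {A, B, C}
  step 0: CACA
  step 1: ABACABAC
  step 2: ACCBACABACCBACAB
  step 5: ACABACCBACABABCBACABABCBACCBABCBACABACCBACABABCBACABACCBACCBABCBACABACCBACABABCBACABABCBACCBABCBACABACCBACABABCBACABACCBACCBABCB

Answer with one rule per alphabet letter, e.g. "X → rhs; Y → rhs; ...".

  step 1 ⇒ step 2: ABACABAC ⇒ AC·CB·AC·AB·AC·CB·AC·AB
    A ↦ AC
    B ↦ CB
    C ↦ AB

A->AC, B->CB, C->AB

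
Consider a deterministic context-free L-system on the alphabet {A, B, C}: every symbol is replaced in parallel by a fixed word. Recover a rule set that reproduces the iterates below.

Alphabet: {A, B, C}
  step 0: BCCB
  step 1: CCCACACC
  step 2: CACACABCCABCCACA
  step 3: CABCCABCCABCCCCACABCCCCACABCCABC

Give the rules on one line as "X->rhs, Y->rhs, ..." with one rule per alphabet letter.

  step 2 ⇒ step 3: CACACABCCABCCACA ⇒ CA·BC·CA·BC·CA·BC·CC·CA·CA·BC·CC·CA·CA·BC·CA·BC
    A ↦ BC
    B ↦ CC
    C ↦ CA

A->BC, B->CC, C->CA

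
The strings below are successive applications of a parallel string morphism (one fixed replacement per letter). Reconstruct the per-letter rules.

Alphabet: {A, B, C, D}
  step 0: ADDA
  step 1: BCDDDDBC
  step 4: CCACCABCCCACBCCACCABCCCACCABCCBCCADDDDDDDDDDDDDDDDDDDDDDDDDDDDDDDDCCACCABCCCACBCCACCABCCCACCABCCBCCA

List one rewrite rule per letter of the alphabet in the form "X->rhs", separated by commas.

  step 0 ⇒ step 1: ADDA ⇒ BC·DD·DD·BC
    A ↦ BC
    D ↦ DD
    B ↦ CB  (constrained at step 1)
    C ↦ CCA  (constrained at step 1)

A->BC, B->CB, C->CCA, D->DD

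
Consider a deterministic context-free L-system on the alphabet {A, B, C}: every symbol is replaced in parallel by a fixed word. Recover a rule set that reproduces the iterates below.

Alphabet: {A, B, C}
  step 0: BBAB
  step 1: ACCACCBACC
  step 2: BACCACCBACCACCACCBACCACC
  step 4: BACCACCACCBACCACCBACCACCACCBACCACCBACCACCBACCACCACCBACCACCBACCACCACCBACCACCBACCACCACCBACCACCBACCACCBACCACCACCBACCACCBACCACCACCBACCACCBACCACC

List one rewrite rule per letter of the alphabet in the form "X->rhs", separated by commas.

A->B, B->ACC, C->ACC

  step 1 ⇒ step 2: ACCACCBACC ⇒ B·ACC·ACC·B·ACC·ACC·ACC·B·ACC·ACC
    A ↦ B
    B ↦ ACC
    C ↦ ACC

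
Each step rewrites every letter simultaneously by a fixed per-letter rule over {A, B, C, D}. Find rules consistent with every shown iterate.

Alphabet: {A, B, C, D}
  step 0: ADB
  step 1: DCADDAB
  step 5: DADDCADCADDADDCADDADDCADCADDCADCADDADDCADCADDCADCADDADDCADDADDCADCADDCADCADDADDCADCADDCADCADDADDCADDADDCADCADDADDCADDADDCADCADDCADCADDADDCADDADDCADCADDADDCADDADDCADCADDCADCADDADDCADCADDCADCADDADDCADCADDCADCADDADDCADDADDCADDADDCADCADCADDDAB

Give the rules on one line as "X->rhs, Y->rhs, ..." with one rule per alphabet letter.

A->D, B->DAB, C->DAD, D->CAD

  step 0 ⇒ step 1: ADB ⇒ D·CAD·DAB
    A ↦ D
    B ↦ DAB
    D ↦ CAD
    C ↦ DAD  (constrained at step 1)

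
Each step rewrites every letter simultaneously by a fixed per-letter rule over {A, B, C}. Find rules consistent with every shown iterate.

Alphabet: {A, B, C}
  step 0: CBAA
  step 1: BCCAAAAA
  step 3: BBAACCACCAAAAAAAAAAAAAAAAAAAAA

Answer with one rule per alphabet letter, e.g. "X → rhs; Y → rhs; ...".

A->AA, B->CCA, C->B

  step 0 ⇒ step 1: CBAA ⇒ B·CCA·AA·AA
    A ↦ AA
    B ↦ CCA
    C ↦ B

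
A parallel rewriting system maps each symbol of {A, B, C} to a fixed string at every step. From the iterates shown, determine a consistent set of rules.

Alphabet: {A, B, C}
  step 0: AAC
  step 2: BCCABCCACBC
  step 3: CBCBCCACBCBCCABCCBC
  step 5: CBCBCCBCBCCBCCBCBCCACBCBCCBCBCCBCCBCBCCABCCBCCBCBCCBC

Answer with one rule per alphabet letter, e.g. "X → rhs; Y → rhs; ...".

  step 2 ⇒ step 3: BCCABCCACBC ⇒ C·BC·BC·CA·C·BC·BC·CA·BC·C·BC
    A ↦ CA
    B ↦ C
    C ↦ BC

A->CA, B->C, C->BC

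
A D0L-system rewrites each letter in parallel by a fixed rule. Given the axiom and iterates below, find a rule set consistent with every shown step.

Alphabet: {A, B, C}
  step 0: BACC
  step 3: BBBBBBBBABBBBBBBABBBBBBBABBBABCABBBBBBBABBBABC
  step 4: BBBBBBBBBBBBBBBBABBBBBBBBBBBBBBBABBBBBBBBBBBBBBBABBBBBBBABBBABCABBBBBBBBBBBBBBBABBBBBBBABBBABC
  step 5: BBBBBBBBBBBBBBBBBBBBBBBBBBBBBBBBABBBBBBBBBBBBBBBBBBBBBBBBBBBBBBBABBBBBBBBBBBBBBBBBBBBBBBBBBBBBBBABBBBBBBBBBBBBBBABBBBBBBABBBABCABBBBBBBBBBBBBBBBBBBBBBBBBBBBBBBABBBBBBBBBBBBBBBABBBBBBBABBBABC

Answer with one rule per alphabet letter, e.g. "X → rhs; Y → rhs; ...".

A->AB, B->BB, C->ABC

  step 4 ⇒ step 5: BBBBBBBBBBBBBBBBABBBBBBBBBBBBBBBABBBBBBBBBBBBBBBABBBBBBBABBBABCABBBBBBBBBBBBBBBABBBBBBBABBBABC ⇒ BB·BB·BB·BB·BB·BB·BB·BB·BB·BB·BB·BB·BB·BB·BB·BB·AB·BB·BB·BB·BB·BB·BB·BB·BB·BB·BB·BB·BB·BB·BB·BB·AB·BB·BB·BB·BB·BB·BB·BB·BB·BB·BB·BB·BB·BB·BB·BB·AB·BB·BB·BB·BB·BB·BB·BB·AB·BB·BB·BB·AB·BB·ABC·AB·BB·BB·BB·BB·BB·BB·BB·BB·BB·BB·BB·BB·BB·BB·BB·AB·BB·BB·BB·BB·BB·BB·BB·AB·BB·BB·BB·AB·BB·ABC
    A ↦ AB
    B ↦ BB
    C ↦ ABC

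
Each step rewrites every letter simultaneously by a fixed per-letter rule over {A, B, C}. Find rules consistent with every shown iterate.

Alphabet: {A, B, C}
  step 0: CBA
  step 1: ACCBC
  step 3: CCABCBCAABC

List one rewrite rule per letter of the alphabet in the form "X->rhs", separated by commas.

  step 0 ⇒ step 1: CBA ⇒ A·CC·BC
    A ↦ BC
    B ↦ CC
    C ↦ A

A->BC, B->CC, C->A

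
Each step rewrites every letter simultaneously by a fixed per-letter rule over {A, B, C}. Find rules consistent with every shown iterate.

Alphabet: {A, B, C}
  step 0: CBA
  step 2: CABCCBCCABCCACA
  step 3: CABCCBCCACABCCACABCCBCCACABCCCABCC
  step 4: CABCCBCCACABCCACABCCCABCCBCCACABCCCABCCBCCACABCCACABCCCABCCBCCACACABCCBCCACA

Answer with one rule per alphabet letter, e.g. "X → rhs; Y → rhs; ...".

  step 3 ⇒ step 4: CABCCBCCACABCCACABCCBCCACABCCCABCC ⇒ CA·BCC·BC·CA·CA·BC·CA·CA·BCC·CA·BCC·BC·CA·CA·BCC·CA·BCC·BC·CA·CA·BC·CA·CA·BCC·CA·BCC·BC·CA·CA·CA·BCC·BC·CA·CA
    A ↦ BCC
    B ↦ BC
    C ↦ CA

A->BCC, B->BC, C->CA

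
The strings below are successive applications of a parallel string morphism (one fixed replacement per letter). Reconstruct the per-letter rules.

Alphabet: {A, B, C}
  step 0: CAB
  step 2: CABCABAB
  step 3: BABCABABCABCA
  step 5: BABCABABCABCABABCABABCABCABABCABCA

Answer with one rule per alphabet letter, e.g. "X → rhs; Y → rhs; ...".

  step 2 ⇒ step 3: CABCABAB ⇒ BA·B·CA·BA·B·CA·B·CA
    A ↦ B
    B ↦ CA
    C ↦ BA

A->B, B->CA, C->BA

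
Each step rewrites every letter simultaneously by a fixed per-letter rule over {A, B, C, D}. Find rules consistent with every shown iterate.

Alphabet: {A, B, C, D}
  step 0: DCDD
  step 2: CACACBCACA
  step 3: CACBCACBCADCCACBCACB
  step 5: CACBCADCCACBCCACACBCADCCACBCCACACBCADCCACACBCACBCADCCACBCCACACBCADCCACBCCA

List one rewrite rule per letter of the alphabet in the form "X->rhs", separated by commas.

  step 2 ⇒ step 3: CACACBCACA ⇒ CA·CB·CA·CB·CA·DC·CA·CB·CA·CB
    A ↦ CB
    B ↦ DC
    C ↦ CA
    D ↦ C  (constrained at step 0)

A->CB, B->DC, C->CA, D->C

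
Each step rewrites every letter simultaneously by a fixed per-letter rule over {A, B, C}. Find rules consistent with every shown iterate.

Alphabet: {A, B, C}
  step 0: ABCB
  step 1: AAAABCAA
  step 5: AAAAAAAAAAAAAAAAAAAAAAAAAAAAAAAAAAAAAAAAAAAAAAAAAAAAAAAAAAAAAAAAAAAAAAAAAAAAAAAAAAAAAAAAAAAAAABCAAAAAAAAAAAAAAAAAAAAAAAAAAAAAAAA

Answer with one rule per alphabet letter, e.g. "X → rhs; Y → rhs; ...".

  step 0 ⇒ step 1: ABCB ⇒ AA·AA·BC·AA
    A ↦ AA
    B ↦ AA
    C ↦ BC

A->AA, B->AA, C->BC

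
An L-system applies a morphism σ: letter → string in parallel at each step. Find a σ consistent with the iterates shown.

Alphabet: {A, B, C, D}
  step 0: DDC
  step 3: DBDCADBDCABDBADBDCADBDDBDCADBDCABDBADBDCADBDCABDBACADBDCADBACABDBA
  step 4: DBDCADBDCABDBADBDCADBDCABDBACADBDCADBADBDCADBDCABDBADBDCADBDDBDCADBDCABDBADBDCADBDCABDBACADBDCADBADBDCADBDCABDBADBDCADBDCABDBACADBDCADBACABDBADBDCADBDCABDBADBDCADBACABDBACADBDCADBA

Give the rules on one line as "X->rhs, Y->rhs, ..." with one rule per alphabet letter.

A->DBA, B->CA, C->CAB, D->DBD

  step 3 ⇒ step 4: DBDCADBDCABDBADBDCADBDDBDCADBDCABDBADBDCADBDCABDBACADBDCADBACABDBA ⇒ DBD·CA·DBD·CAB·DBA·DBD·CA·DBD·CAB·DBA·CA·DBD·CA·DBA·DBD·CA·DBD·CAB·DBA·DBD·CA·DBD·DBD·CA·DBD·CAB·DBA·DBD·CA·DBD·CAB·DBA·CA·DBD·CA·DBA·DBD·CA·DBD·CAB·DBA·DBD·CA·DBD·CAB·DBA·CA·DBD·CA·DBA·CAB·DBA·DBD·CA·DBD·CAB·DBA·DBD·CA·DBA·CAB·DBA·CA·DBD·CA·DBA
    A ↦ DBA
    B ↦ CA
    C ↦ CAB
    D ↦ DBD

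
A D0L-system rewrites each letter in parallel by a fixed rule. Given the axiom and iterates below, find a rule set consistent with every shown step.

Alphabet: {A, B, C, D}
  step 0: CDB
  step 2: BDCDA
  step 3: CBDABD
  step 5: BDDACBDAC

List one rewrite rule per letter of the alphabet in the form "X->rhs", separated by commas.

  step 2 ⇒ step 3: BDCDA ⇒ C·B·DA·B·D
    A ↦ D
    B ↦ C
    C ↦ DA
    D ↦ B

A->D, B->C, C->DA, D->B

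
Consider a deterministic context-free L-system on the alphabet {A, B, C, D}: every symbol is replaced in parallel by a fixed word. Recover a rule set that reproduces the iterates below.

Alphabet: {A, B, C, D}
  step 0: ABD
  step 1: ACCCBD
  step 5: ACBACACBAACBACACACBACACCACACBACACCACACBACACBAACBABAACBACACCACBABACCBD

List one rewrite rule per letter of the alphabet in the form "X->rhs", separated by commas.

  step 0 ⇒ step 1: ABD ⇒ AC·C·CBD
    A ↦ AC
    B ↦ C
    D ↦ CBD
    C ↦ BA  (constrained at step 1)

A->AC, B->C, C->BA, D->CBD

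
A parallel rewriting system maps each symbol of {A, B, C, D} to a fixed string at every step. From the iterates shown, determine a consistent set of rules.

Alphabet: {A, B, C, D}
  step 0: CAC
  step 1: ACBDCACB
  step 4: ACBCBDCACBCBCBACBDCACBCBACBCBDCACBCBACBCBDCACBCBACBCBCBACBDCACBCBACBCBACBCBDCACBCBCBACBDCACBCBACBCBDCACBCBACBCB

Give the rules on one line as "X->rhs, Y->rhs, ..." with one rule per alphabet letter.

A->DC, B->CB, C->ACB, D->CB

  step 0 ⇒ step 1: CAC ⇒ ACB·DC·ACB
    A ↦ DC
    C ↦ ACB
    B ↦ CB  (constrained at step 1)
    D ↦ CB  (constrained at step 1)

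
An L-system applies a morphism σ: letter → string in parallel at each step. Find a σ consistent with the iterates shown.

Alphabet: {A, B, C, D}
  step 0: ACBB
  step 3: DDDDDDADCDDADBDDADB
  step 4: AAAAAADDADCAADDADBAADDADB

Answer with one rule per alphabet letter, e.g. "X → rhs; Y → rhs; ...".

  step 3 ⇒ step 4: DDDDDDADCDDADBDDADB ⇒ A·A·A·A·A·A·DD·A·DC·A·A·DD·A·DB·A·A·DD·A·DB
    A ↦ DD
    B ↦ DB
    C ↦ DC
    D ↦ A

A->DD, B->DB, C->DC, D->A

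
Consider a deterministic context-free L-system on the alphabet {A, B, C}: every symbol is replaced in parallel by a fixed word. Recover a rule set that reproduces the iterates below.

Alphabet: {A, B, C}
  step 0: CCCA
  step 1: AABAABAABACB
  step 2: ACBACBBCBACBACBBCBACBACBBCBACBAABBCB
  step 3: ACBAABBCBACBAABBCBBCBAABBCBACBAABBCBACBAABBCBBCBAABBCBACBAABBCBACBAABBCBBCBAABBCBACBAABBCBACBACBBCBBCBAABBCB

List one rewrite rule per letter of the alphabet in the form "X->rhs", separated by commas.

A->ACB, B->BCB, C->AAB

  step 2 ⇒ step 3: ACBACBBCBACBACBBCBACBACBBCBACBAABBCB ⇒ ACB·AAB·BCB·ACB·AAB·BCB·BCB·AAB·BCB·ACB·AAB·BCB·ACB·AAB·BCB·BCB·AAB·BCB·ACB·AAB·BCB·ACB·AAB·BCB·BCB·AAB·BCB·ACB·AAB·BCB·ACB·ACB·BCB·BCB·AAB·BCB
    A ↦ ACB
    B ↦ BCB
    C ↦ AAB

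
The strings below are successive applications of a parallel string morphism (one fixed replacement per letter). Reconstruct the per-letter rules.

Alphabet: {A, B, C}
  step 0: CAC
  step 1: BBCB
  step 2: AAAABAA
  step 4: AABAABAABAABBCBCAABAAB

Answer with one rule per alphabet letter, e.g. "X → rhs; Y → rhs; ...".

  step 1 ⇒ step 2: BBCB ⇒ AA·AA·B·AA
    B ↦ AA
    C ↦ B
  step 0 ⇒ step 1: CAC ⇒ B·BC·B
    A ↦ BC

A->BC, B->AA, C->B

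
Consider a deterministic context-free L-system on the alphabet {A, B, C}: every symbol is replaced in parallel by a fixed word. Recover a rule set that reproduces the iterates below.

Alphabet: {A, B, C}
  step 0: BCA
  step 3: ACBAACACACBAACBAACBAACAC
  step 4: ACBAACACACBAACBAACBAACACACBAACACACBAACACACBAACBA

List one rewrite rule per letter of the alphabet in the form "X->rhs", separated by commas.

  step 3 ⇒ step 4: ACBAACACACBAACBAACBAACAC ⇒ AC·BA·AC·AC·AC·BA·AC·BA·AC·BA·AC·AC·AC·BA·AC·AC·AC·BA·AC·AC·AC·BA·AC·BA
    A ↦ AC
    B ↦ AC
    C ↦ BA

A->AC, B->AC, C->BA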